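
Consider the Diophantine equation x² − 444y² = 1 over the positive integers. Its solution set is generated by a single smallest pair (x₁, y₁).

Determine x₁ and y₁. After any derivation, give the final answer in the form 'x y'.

d=444: √d = [21; 14,42] (ℓ=2, even), read p_1/q_1
k=0  a_k=21  p_k/q_k = 21/1
k=1  a_k=14  p_k/q_k = 295/14
fundamental: x₁=295, y₁=14  (since 87025 − 444·196 = 1)

295 14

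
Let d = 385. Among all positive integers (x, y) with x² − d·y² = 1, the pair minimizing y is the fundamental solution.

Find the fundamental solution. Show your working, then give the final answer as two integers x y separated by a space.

√385 = [19; 1,1,1,1,1,…,1,1,38, …], period ℓ=16 (even) → k=15
a_0=19:  p_0=19·1+0=19,  q_0=19·0+1=1
a_1=1:  p_1=1·19+1=20,  q_1=1·1+0=1
a_2=1:  p_2=1·20+19=39,  q_2=1·1+1=2
a_3=1:  p_3=1·39+20=59,  q_3=1·2+1=3
a_4=1:  p_4=1·59+39=98,  q_4=1·3+2=5
a_5=1:  p_5=1·98+59=157,  q_5=1·5+3=8
…
a_8=2:  p_8=2·726+569=2021,  q_8=2·37+29=103
a_9=1:  p_9=1·2021+726=2747,  q_9=1·103+37=140
a_10=3:  p_10=3·2747+2021=10262,  q_10=3·140+103=523
a_11=1:  p_11=1·10262+2747=13009,  q_11=1·523+140=663
a_12=1:  p_12=1·13009+10262=23271,  q_12=1·663+523=1186
a_13=1:  p_13=1·23271+13009=36280,  q_13=1·1186+663=1849
a_14=1:  p_14=1·36280+23271=59551,  q_14=1·1849+1186=3035
a_15=1:  p_15=1·59551+36280=95831,  q_15=1·3035+1849=4884
fundamental: x₁=95831, y₁=4884  (since 9183580561 − 385·23853456 = 1)

95831 4884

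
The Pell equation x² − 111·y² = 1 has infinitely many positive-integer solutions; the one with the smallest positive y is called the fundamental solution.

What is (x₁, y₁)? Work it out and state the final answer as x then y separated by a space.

√111 = [10; 1,1,6,1,1,20, …], period ℓ=6 (even) → k=5
i=0: a=10 ⇒ p=10, q=1
…
i=2: a=1 ⇒ p=21, q=2
…
i=4: a=1 ⇒ p=158, q=15
i=5: a=1 ⇒ p=295, q=28
→ (295, 28).  Check: 295²=87025, 111·28²=87024, difference 1.

295 28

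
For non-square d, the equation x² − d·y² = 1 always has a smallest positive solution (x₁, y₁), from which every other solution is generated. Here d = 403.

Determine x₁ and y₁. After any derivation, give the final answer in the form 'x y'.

√403 → a₀=20, period (13,2,1,3,1,3,1,2,13,40); ℓ=10 even so k=9
i=0: a=20 ⇒ p=20, q=1
i=1: a=13 ⇒ p=261, q=13
…
i=3: a=1 ⇒ p=803, q=40
…
i=5: a=1 ⇒ p=3754, q=187
i=6: a=3 ⇒ p=14213, q=708
…
i=8: a=2 ⇒ p=50147, q=2498
i=9: a=13 ⇒ p=669878, q=33369
fundamental: x₁=669878, y₁=33369  (since 448736534884 − 403·1113490161 = 1)

669878 33369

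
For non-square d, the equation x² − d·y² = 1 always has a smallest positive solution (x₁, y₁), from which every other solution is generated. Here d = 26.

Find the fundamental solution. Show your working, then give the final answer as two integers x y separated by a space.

√26 = [5; 10, …], period ℓ=1 (odd) → k=1
k=0  a_k=5  p_k/q_k = 5/1
k=1  a_k=10  p_k/q_k = 51/10
fundamental: x₁=51, y₁=10  (since 2601 − 26·100 = 1)

51 10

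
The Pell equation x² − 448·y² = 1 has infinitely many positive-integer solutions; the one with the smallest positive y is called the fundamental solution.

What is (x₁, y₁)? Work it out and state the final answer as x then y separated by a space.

d=448: √d = [21; 6,42] (ℓ=2, even), read p_1/q_1
k=0  a_k=21  p_k/q_k = 21/1
k=1  a_k=6  p_k/q_k = 127/6
(x₁, y₁) = (127, 6);  127² − 448·6² = 1 ✓

127 6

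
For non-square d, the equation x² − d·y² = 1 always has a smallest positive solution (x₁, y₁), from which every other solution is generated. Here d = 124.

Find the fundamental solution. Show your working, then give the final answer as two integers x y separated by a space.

√124 → a₀=11, period (7,2,1,1,1,…,2,7,22); ℓ=16 even so k=15
i=0: a=11 ⇒ p=11, q=1
i=1: a=7 ⇒ p=78, q=7
i=2: a=2 ⇒ p=167, q=15
…
i=4: a=1 ⇒ p=412, q=37
…
i=6: a=3 ⇒ p=2383, q=214
…
i=11: a=1 ⇒ p=84875, q=7622
…
i=14: a=2 ⇒ p=626251, q=56239
i=15: a=7 ⇒ p=4620799, q=414960
(x₁, y₁) = (4620799, 414960);  4620799² − 124·414960² = 1 ✓

4620799 414960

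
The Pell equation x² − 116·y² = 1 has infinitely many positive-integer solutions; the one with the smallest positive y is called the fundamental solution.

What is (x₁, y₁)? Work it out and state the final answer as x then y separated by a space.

[10; 1,3,2,1,4,1,2,3,1,20] for √116; ℓ=10 ⇒ convergent index 9
step 0: (10, 1)  from 10·(1,0) + (0,1)
…
step 4: (140, 13)  from 1·(97,9) + (43,4)
…
step 8: (7550, 701)  from 3·(2251,209) + (797,74)
step 9: (9801, 910)  from 1·(7550,701) + (2251,209)
fundamental: x₁=9801, y₁=910  (since 96059601 − 116·828100 = 1)

9801 910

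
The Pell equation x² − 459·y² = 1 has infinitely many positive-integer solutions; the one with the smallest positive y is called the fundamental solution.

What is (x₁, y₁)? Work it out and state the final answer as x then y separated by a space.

499850 23331

[21; 2,2,1,4,21,4,1,2,2,42] for √459; ℓ=10 ⇒ convergent index 9
i=0: a=21 ⇒ p=21, q=1
i=1: a=2 ⇒ p=43, q=2
…
i=5: a=21 ⇒ p=14997, q=700
…
i=7: a=1 ⇒ p=75692, q=3533
i=8: a=2 ⇒ p=212079, q=9899
i=9: a=2 ⇒ p=499850, q=23331
(x₁, y₁) = (499850, 23331);  499850² − 459·23331² = 1 ✓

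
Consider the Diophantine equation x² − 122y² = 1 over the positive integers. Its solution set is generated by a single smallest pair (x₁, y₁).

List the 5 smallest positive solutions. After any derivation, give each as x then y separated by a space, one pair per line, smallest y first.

243 22
118097 10692
57394899 5196290
27893802817 2525386248
13556330774163 1227332520238

[11; 22] for √122; ℓ=1 ⇒ convergent index 1
step 0: (11, 1)  from 11·(1,0) + (0,1)
step 1: (243, 22)  from 22·(11,1) + (1,0)
(x₁, y₁) = (243, 22);  243² − 122·22² = 1 ✓
n=2: (243,22)∘(243,22) = (243·243+122·22·22, 243·22+22·243) = (118097,10692)
n=3: (118097,10692)∘(243,22) = (243·118097+122·22·10692, 243·10692+22·118097) = (57394899,5196290)
n=4: (57394899,5196290)∘(243,22) = (243·57394899+122·22·5196290, 243·5196290+22·57394899) = (27893802817,2525386248)
n=5: (27893802817,2525386248)∘(243,22) = (243·27893802817+122·22·2525386248, 243·2525386248+22·27893802817) = (13556330774163,1227332520238)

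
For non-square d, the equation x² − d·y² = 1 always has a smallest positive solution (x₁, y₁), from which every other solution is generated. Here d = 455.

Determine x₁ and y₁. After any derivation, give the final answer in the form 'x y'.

64 3

√455 → a₀=21, period (3,42); ℓ=2 even so k=1
a_0=21:  p_0=21·1+0=21,  q_0=21·0+1=1
a_1=3:  p_1=3·21+1=64,  q_1=3·1+0=3
(x₁, y₁) = (64, 3);  64² − 455·3² = 1 ✓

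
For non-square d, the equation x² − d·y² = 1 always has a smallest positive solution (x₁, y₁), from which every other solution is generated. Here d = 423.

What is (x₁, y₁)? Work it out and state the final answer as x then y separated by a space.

√423 → a₀=20, period (1,1,3,4,3,1,1,40); ℓ=8 even so k=7
a_0=20:  p_0=20·1+0=20,  q_0=20·0+1=1
…
a_2=1:  p_2=1·21+20=41,  q_2=1·1+1=2
…
a_4=4:  p_4=4·144+41=617,  q_4=4·7+2=30
…
a_6=1:  p_6=1·1995+617=2612,  q_6=1·97+30=127
a_7=1:  p_7=1·2612+1995=4607,  q_7=1·127+97=224
(x₁, y₁) = (4607, 224);  4607² − 423·224² = 1 ✓

4607 224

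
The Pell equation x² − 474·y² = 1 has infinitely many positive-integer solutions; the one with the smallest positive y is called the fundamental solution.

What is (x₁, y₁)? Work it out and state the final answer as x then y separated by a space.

193549 8890

[21; 1,3,2,1,1,…,3,1,42] for √474; ℓ=14 ⇒ convergent index 13
a_0=21:  p_0=21·1+0=21,  q_0=21·0+1=1
…
a_2=3:  p_2=3·22+21=87,  q_2=3·1+1=4
a_3=2:  p_3=2·87+22=196,  q_3=2·4+1=9
…
a_5=1:  p_5=1·283+196=479,  q_5=1·13+9=22
a_6=1:  p_6=1·479+283=762,  q_6=1·22+13=35
…
a_8=1:  p_8=1·5051+762=5813,  q_8=1·232+35=267
a_9=1:  p_9=1·5813+5051=10864,  q_9=1·267+232=499
a_10=1:  p_10=1·10864+5813=16677,  q_10=1·499+267=766
…
a_12=3:  p_12=3·44218+16677=149331,  q_12=3·2031+766=6859
a_13=1:  p_13=1·149331+44218=193549,  q_13=1·6859+2031=8890
fundamental: x₁=193549, y₁=8890  (since 37461215401 − 474·79032100 = 1)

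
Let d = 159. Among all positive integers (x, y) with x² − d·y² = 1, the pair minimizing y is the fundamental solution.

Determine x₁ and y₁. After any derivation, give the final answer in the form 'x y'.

1324 105

√159 = [12; 1,1,1,1,3,1,1,1,1,24, …], period ℓ=10 (even) → k=9
k=0  a_k=12  p_k/q_k = 12/1
k=1  a_k=1  p_k/q_k = 13/1
k=2  a_k=1  p_k/q_k = 25/2
k=3  a_k=1  p_k/q_k = 38/3
…
k=6  a_k=1  p_k/q_k = 290/23
k=7  a_k=1  p_k/q_k = 517/41
k=8  a_k=1  p_k/q_k = 807/64
k=9  a_k=1  p_k/q_k = 1324/105
fundamental: x₁=1324, y₁=105  (since 1752976 − 159·11025 = 1)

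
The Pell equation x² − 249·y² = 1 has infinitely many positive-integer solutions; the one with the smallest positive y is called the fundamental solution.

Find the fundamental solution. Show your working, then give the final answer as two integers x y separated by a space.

√249 = [15; 1,3,1,1,5,…,3,1,30, …], period ℓ=16 (even) → k=15
i=0: a=15 ⇒ p=15, q=1
…
i=2: a=3 ⇒ p=63, q=4
…
i=6: a=1 ⇒ p=931, q=59
i=7: a=3 ⇒ p=3582, q=227
i=8: a=10 ⇒ p=36751, q=2329
i=9: a=3 ⇒ p=113835, q=7214
i=10: a=1 ⇒ p=150586, q=9543
i=11: a=5 ⇒ p=866765, q=54929
…
i=13: a=1 ⇒ p=1884116, q=119401
i=14: a=3 ⇒ p=6669699, q=422675
i=15: a=1 ⇒ p=8553815, q=542076
→ (8553815, 542076).  Check: 8553815²=73167751054225, 249·542076²=73167751054224, difference 1.

8553815 542076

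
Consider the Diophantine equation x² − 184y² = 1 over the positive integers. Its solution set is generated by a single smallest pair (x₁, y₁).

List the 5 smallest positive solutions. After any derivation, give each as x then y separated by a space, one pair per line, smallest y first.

√184 → a₀=13, period (1,1,3,2,1,2,1,2,3,1,1,26); ℓ=12 even so k=11
i=0: a=13 ⇒ p=13, q=1
i=1: a=1 ⇒ p=14, q=1
i=2: a=1 ⇒ p=27, q=2
i=3: a=3 ⇒ p=95, q=7
i=4: a=2 ⇒ p=217, q=16
i=5: a=1 ⇒ p=312, q=23
i=6: a=2 ⇒ p=841, q=62
i=7: a=1 ⇒ p=1153, q=85
i=8: a=2 ⇒ p=3147, q=232
i=9: a=3 ⇒ p=10594, q=781
i=10: a=1 ⇒ p=13741, q=1013
i=11: a=1 ⇒ p=24335, q=1794
fundamental: x₁=24335, y₁=1794  (since 592192225 − 184·3218436 = 1)
n=2: (24335,1794)∘(24335,1794) = (24335·24335+184·1794·1794, 24335·1794+1794·24335) = (1184384449,87313980)
n=3: (1184384449,87313980)∘(24335,1794) = (24335·1184384449+184·1794·87313980, 24335·87313980+1794·1184384449) = (57643991108495,4249571404806)
n=4: (57643991108495,4249571404806)∘(24335,1794) = (24335·57643991108495+184·1794·4249571404806, 24335·4249571404806+1794·57643991108495) = (2805533046066067201,206826640184594040)
n=5: (2805533046066067201,206826640184594040)∘(24335,1794) = (24335·2805533046066067201+184·1794·206826640184594040, 24335·206826640184594040+1794·2805533046066067201) = (136545293294391499564175,10066252573534620521994)

24335 1794
1184384449 87313980
57643991108495 4249571404806
2805533046066067201 206826640184594040
136545293294391499564175 10066252573534620521994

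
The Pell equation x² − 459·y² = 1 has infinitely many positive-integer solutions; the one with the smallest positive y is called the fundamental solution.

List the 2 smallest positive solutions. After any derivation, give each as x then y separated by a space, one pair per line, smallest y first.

d=459: √d = [21; 2,2,1,4,21,4,1,2,2,42] (ℓ=10, even), read p_9/q_9
step 0: (21, 1)  from 21·(1,0) + (0,1)
…
step 5: (14997, 700)  from 21·(707,33) + (150,7)
…
step 8: (212079, 9899)  from 2·(75692,3533) + (60695,2833)
step 9: (499850, 23331)  from 2·(212079,9899) + (75692,3533)
→ (499850, 23331).  Check: 499850²=249850022500, 459·23331²=249850022499, difference 1.
(x_2, y_2) = (499850·499850 + 459·23331·23331, 499850·23331 + 23331·499850) = (499700044999, 23324000700)

499850 23331
499700044999 23324000700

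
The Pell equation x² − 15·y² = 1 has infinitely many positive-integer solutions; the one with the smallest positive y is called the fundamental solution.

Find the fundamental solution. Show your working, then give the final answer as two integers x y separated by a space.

4 1

[3; 1,6] for √15; ℓ=2 ⇒ convergent index 1
i=0: a=3 ⇒ p=3, q=1
i=1: a=1 ⇒ p=4, q=1
(x₁, y₁) = (4, 1);  4² − 15·1² = 1 ✓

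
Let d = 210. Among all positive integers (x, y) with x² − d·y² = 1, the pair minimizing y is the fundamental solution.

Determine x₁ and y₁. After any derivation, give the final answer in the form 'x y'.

[14; 2,28] for √210; ℓ=2 ⇒ convergent index 1
i=0: a=14 ⇒ p=14, q=1
i=1: a=2 ⇒ p=29, q=2
(x₁, y₁) = (29, 2);  29² − 210·2² = 1 ✓

29 2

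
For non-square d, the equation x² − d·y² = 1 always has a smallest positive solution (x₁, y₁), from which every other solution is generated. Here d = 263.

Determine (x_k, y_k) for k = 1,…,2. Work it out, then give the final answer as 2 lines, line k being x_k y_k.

139128 8579
38713200767 2387158224

√263 → a₀=16, period (4,1,1,1,1,15,1,1,1,1,4,32); ℓ=12 even so k=11
step 0: (16, 1)  from 16·(1,0) + (0,1)
step 1: (65, 4)  from 4·(16,1) + (1,0)
step 2: (81, 5)  from 1·(65,4) + (16,1)
…
step 4: (227, 14)  from 1·(146,9) + (81,5)
…
step 6: (5822, 359)  from 15·(373,23) + (227,14)
step 7: (6195, 382)  from 1·(5822,359) + (373,23)
step 8: (12017, 741)  from 1·(6195,382) + (5822,359)
step 9: (18212, 1123)  from 1·(12017,741) + (6195,382)
step 10: (30229, 1864)  from 1·(18212,1123) + (12017,741)
step 11: (139128, 8579)  from 4·(30229,1864) + (18212,1123)
→ (139128, 8579).  Check: 139128²=19356600384, 263·8579²=19356600383, difference 1.
k=2:  x_2 = 139128·139128+263·8579·8579 = 38713200767,  y_2 = 139128·8579+8579·139128 = 2387158224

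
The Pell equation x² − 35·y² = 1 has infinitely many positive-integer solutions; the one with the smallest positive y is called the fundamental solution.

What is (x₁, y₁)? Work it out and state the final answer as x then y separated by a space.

√35 → a₀=5, period (1,10); ℓ=2 even so k=1
k=0  a_k=5  p_k/q_k = 5/1
k=1  a_k=1  p_k/q_k = 6/1
fundamental: x₁=6, y₁=1  (since 36 − 35·1 = 1)

6 1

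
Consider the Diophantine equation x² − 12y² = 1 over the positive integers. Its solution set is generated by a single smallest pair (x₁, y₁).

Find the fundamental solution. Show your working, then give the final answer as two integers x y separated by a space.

d=12: √d = [3; 2,6] (ℓ=2, even), read p_1/q_1
k=0  a_k=3  p_k/q_k = 3/1
k=1  a_k=2  p_k/q_k = 7/2
fundamental: x₁=7, y₁=2  (since 49 − 12·4 = 1)

7 2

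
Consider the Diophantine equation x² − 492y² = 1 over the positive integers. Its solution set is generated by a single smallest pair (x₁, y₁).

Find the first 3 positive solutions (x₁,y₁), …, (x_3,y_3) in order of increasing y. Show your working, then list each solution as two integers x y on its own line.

[22; 5,1,1,10,1,1,5,44] for √492; ℓ=8 ⇒ convergent index 7
step 0: (22, 1)  from 22·(1,0) + (0,1)
step 1: (111, 5)  from 5·(22,1) + (1,0)
step 2: (133, 6)  from 1·(111,5) + (22,1)
step 3: (244, 11)  from 1·(133,6) + (111,5)
step 4: (2573, 116)  from 10·(244,11) + (133,6)
step 5: (2817, 127)  from 1·(2573,116) + (244,11)
step 6: (5390, 243)  from 1·(2817,127) + (2573,116)
step 7: (29767, 1342)  from 5·(5390,243) + (2817,127)
fundamental: x₁=29767, y₁=1342  (since 886074289 − 492·1800964 = 1)
k=2:  x_2 = 29767·29767+492·1342·1342 = 1772148577,  y_2 = 29767·1342+1342·29767 = 79894628
k=3:  x_3 = 29767·1772148577+492·1342·79894628 = 105503093353351,  y_3 = 29767·79894628+1342·1772148577 = 4756446782010

29767 1342
1772148577 79894628
105503093353351 4756446782010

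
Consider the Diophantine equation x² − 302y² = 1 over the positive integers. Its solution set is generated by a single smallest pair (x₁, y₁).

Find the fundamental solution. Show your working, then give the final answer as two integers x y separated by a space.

√302 = [17; 2,1,1,1,4,…,1,2,34, …], period ℓ=16 (even) → k=15
k=0  a_k=17  p_k/q_k = 17/1
…
k=2  a_k=1  p_k/q_k = 52/3
k=3  a_k=1  p_k/q_k = 87/5
k=4  a_k=1  p_k/q_k = 139/8
…
k=11  a_k=4  p_k/q_k = 467281/26889
…
k=14  a_k=1  p_k/q_k = 1617193/93059
k=15  a_k=2  p_k/q_k = 4276623/246092
fundamental: x₁=4276623, y₁=246092  (since 18289504284129 − 302·60561272464 = 1)

4276623 246092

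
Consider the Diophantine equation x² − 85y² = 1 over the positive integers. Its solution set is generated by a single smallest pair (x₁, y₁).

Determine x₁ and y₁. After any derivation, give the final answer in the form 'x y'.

[9; 4,1,1,4,18] for √85; ℓ=5 ⇒ convergent index 9
step 0: (9, 1)  from 9·(1,0) + (0,1)
…
step 5: (6887, 747)  from 18·(378,41) + (83,9)
step 6: (27926, 3029)  from 4·(6887,747) + (378,41)
step 7: (34813, 3776)  from 1·(27926,3029) + (6887,747)
step 8: (62739, 6805)  from 1·(34813,3776) + (27926,3029)
step 9: (285769, 30996)  from 4·(62739,6805) + (34813,3776)
fundamental: x₁=285769, y₁=30996  (since 81663921361 − 85·960752016 = 1)

285769 30996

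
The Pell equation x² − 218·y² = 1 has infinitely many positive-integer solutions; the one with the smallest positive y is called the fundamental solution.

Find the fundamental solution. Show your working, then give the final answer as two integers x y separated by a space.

√218 = [14; 1,3,3,1,28, …], period ℓ=5 (odd) → k=9
i=0: a=14 ⇒ p=14, q=1
i=1: a=1 ⇒ p=15, q=1
i=2: a=3 ⇒ p=59, q=4
i=3: a=3 ⇒ p=192, q=13
i=4: a=1 ⇒ p=251, q=17
…
i=7: a=3 ⇒ p=29633, q=2007
i=8: a=3 ⇒ p=96370, q=6527
i=9: a=1 ⇒ p=126003, q=8534
(x₁, y₁) = (126003, 8534);  126003² − 218·8534² = 1 ✓

126003 8534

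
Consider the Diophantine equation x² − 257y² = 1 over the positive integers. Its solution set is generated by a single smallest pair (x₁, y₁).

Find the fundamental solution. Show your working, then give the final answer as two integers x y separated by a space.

513 32

√257 = [16; 32, …], period ℓ=1 (odd) → k=1
i=0: a=16 ⇒ p=16, q=1
i=1: a=32 ⇒ p=513, q=32
(x₁, y₁) = (513, 32);  513² − 257·32² = 1 ✓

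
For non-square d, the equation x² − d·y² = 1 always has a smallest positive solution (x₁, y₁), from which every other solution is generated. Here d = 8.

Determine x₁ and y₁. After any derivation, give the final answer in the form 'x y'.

3 1

√8 = [2; 1,4, …], period ℓ=2 (even) → k=1
k=0  a_k=2  p_k/q_k = 2/1
k=1  a_k=1  p_k/q_k = 3/1
→ (3, 1).  Check: 3²=9, 8·1²=8, difference 1.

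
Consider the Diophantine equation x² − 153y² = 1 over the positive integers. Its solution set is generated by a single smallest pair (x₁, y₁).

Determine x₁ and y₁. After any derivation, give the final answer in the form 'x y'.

2177 176

d=153: √d = [12; 2,1,2,2,2,1,2,24] (ℓ=8, even), read p_7/q_7
a_0=12:  p_0=12·1+0=12,  q_0=12·0+1=1
a_1=2:  p_1=2·12+1=25,  q_1=2·1+0=2
a_2=1:  p_2=1·25+12=37,  q_2=1·2+1=3
…
a_6=1:  p_6=1·569+235=804,  q_6=1·46+19=65
a_7=2:  p_7=2·804+569=2177,  q_7=2·65+46=176
→ (2177, 176).  Check: 2177²=4739329, 153·176²=4739328, difference 1.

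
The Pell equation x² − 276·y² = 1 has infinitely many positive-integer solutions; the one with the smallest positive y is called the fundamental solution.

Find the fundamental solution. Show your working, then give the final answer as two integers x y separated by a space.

7775 468

[16; 1,1,1,1,2,2,2,1,1,1,1,32] for √276; ℓ=12 ⇒ convergent index 11
step 0: (16, 1)  from 16·(1,0) + (0,1)
step 1: (17, 1)  from 1·(16,1) + (1,0)
step 2: (33, 2)  from 1·(17,1) + (16,1)
step 3: (50, 3)  from 1·(33,2) + (17,1)
step 4: (83, 5)  from 1·(50,3) + (33,2)
…
step 6: (515, 31)  from 2·(216,13) + (83,5)
step 7: (1246, 75)  from 2·(515,31) + (216,13)
…
step 9: (3007, 181)  from 1·(1761,106) + (1246,75)
step 10: (4768, 287)  from 1·(3007,181) + (1761,106)
step 11: (7775, 468)  from 1·(4768,287) + (3007,181)
→ (7775, 468).  Check: 7775²=60450625, 276·468²=60450624, difference 1.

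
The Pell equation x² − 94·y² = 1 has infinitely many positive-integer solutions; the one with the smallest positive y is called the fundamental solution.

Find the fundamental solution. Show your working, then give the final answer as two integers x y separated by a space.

2143295 221064

√94 = [9; 1,2,3,1,1,…,2,1,18, …], period ℓ=16 (even) → k=15
k=0  a_k=9  p_k/q_k = 9/1
k=1  a_k=1  p_k/q_k = 10/1
k=2  a_k=2  p_k/q_k = 29/3
…
k=5  a_k=1  p_k/q_k = 223/23
…
k=8  a_k=8  p_k/q_k = 12953/1336
…
k=10  a_k=5  p_k/q_k = 85038/8771
k=11  a_k=1  p_k/q_k = 99455/10258
…
k=13  a_k=3  p_k/q_k = 652934/67345
k=14  a_k=2  p_k/q_k = 1490361/153719
k=15  a_k=1  p_k/q_k = 2143295/221064
fundamental: x₁=2143295, y₁=221064  (since 4593713457025 − 94·48869292096 = 1)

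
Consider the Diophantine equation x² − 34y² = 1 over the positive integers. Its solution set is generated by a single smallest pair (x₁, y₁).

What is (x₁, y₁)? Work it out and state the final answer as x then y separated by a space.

[5; 1,4,1,10] for √34; ℓ=4 ⇒ convergent index 3
k=0  a_k=5  p_k/q_k = 5/1
k=1  a_k=1  p_k/q_k = 6/1
k=2  a_k=4  p_k/q_k = 29/5
k=3  a_k=1  p_k/q_k = 35/6
(x₁, y₁) = (35, 6);  35² − 34·6² = 1 ✓

35 6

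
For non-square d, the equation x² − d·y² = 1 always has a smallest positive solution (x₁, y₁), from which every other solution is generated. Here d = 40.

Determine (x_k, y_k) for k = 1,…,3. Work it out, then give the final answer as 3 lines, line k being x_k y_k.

√40 = [6; 3,12, …], period ℓ=2 (even) → k=1
i=0: a=6 ⇒ p=6, q=1
i=1: a=3 ⇒ p=19, q=3
(x₁, y₁) = (19, 3);  19² − 40·3² = 1 ✓
n=2: (19,3)∘(19,3) = (19·19+40·3·3, 19·3+3·19) = (721,114)
n=3: (721,114)∘(19,3) = (19·721+40·3·114, 19·114+3·721) = (27379,4329)

19 3
721 114
27379 4329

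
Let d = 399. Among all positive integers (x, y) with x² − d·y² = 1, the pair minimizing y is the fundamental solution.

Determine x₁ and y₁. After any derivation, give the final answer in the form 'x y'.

20 1

√399 → a₀=19, period (1,38); ℓ=2 even so k=1
step 0: (19, 1)  from 19·(1,0) + (0,1)
step 1: (20, 1)  from 1·(19,1) + (1,0)
→ (20, 1).  Check: 20²=400, 399·1²=399, difference 1.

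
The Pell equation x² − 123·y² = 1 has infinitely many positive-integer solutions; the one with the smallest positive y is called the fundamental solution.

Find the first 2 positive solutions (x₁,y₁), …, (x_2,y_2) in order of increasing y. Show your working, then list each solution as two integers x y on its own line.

√123 → a₀=11, period (11,22); ℓ=2 even so k=1
i=0: a=11 ⇒ p=11, q=1
i=1: a=11 ⇒ p=122, q=11
fundamental: x₁=122, y₁=11  (since 14884 − 123·121 = 1)
k=2:  x_2 = 122·122+123·11·11 = 29767,  y_2 = 122·11+11·122 = 2684

122 11
29767 2684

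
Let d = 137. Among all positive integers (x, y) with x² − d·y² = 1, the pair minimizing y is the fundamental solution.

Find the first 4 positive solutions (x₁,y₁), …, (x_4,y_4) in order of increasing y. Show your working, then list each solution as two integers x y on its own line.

6083073 519712
74007554246657 6322892069952
900386710067742990849 76925228065277725280
10954236171143757109591351297 935883555725460013412300928

√137 → a₀=11, period (1,2,2,1,1,2,2,1,22); ℓ=9 odd so k=17
i=0: a=11 ⇒ p=11, q=1
i=1: a=1 ⇒ p=12, q=1
i=2: a=2 ⇒ p=35, q=3
i=3: a=2 ⇒ p=82, q=7
i=4: a=1 ⇒ p=117, q=10
…
i=6: a=2 ⇒ p=515, q=44
i=7: a=2 ⇒ p=1229, q=105
i=8: a=1 ⇒ p=1744, q=149
i=9: a=22 ⇒ p=39597, q=3383
i=10: a=1 ⇒ p=41341, q=3532
…
i=12: a=2 ⇒ p=285899, q=24426
…
i=14: a=1 ⇒ p=694077, q=59299
i=15: a=2 ⇒ p=1796332, q=153471
i=16: a=2 ⇒ p=4286741, q=366241
i=17: a=1 ⇒ p=6083073, q=519712
(x₁, y₁) = (6083073, 519712);  6083073² − 137·519712² = 1 ✓
(6083073+519712√137)^2 = 74007554246657 + 6322892069952√137
(6083073+519712√137)^3 = 900386710067742990849 + 76925228065277725280√137
(6083073+519712√137)^4 = 10954236171143757109591351297 + 935883555725460013412300928√137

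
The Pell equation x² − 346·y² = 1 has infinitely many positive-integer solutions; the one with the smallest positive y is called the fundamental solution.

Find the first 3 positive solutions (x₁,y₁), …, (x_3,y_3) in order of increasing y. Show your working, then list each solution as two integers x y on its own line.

17299 930
598510801 32176140
20707276675699 1113230090790

d=346: √d = [18; 1,1,1,1,36] (ℓ=5, odd), read p_9/q_9
i=0: a=18 ⇒ p=18, q=1
…
i=3: a=1 ⇒ p=56, q=3
i=4: a=1 ⇒ p=93, q=5
…
i=6: a=1 ⇒ p=3497, q=188
…
i=8: a=1 ⇒ p=10398, q=559
i=9: a=1 ⇒ p=17299, q=930
fundamental: x₁=17299, y₁=930  (since 299255401 − 346·864900 = 1)
(17299+930√346)^2 = 598510801 + 32176140√346
(17299+930√346)^3 = 20707276675699 + 1113230090790√346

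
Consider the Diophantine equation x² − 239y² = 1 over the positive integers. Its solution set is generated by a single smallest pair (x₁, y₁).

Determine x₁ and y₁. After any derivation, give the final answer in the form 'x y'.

6195120 400729

√239 → a₀=15, period (2,5,1,2,4,15,4,2,1,5,2,30); ℓ=12 even so k=11
k=0  a_k=15  p_k/q_k = 15/1
…
k=2  a_k=5  p_k/q_k = 170/11
…
k=4  a_k=2  p_k/q_k = 572/37
k=5  a_k=4  p_k/q_k = 2489/161
k=6  a_k=15  p_k/q_k = 37907/2452
k=7  a_k=4  p_k/q_k = 154117/9969
k=8  a_k=2  p_k/q_k = 346141/22390
k=9  a_k=1  p_k/q_k = 500258/32359
k=10  a_k=5  p_k/q_k = 2847431/184185
k=11  a_k=2  p_k/q_k = 6195120/400729
(x₁, y₁) = (6195120, 400729);  6195120² − 239·400729² = 1 ✓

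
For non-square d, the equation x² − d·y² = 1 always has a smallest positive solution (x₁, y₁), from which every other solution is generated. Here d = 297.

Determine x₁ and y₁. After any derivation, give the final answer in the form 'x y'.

d=297: √d = [17; 4,3,1,1,2,1,1,3,4,34] (ℓ=10, even), read p_9/q_9
a_0=17:  p_0=17·1+0=17,  q_0=17·0+1=1
a_1=4:  p_1=4·17+1=69,  q_1=4·1+0=4
…
a_6=1:  p_6=1·1327+517=1844,  q_6=1·77+30=107
a_7=1:  p_7=1·1844+1327=3171,  q_7=1·107+77=184
a_8=3:  p_8=3·3171+1844=11357,  q_8=3·184+107=659
a_9=4:  p_9=4·11357+3171=48599,  q_9=4·659+184=2820
(x₁, y₁) = (48599, 2820);  48599² − 297·2820² = 1 ✓

48599 2820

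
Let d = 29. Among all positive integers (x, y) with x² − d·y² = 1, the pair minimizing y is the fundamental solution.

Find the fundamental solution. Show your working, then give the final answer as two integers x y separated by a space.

9801 1820

√29 = [5; 2,1,1,2,10, …], period ℓ=5 (odd) → k=9
k=0  a_k=5  p_k/q_k = 5/1
k=1  a_k=2  p_k/q_k = 11/2
k=2  a_k=1  p_k/q_k = 16/3
k=3  a_k=1  p_k/q_k = 27/5
…
k=8  a_k=1  p_k/q_k = 3775/701
k=9  a_k=2  p_k/q_k = 9801/1820
fundamental: x₁=9801, y₁=1820  (since 96059601 − 29·3312400 = 1)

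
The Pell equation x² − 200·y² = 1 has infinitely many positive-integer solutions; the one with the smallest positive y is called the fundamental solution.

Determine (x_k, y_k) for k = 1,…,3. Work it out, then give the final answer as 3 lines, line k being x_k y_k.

99 7
19601 1386
3880899 274421

√200 → a₀=14, period (7,28); ℓ=2 even so k=1
step 0: (14, 1)  from 14·(1,0) + (0,1)
step 1: (99, 7)  from 7·(14,1) + (1,0)
→ (99, 7).  Check: 99²=9801, 200·7²=9800, difference 1.
n=2: (99,7)∘(99,7) = (99·99+200·7·7, 99·7+7·99) = (19601,1386)
n=3: (19601,1386)∘(99,7) = (99·19601+200·7·1386, 99·1386+7·19601) = (3880899,274421)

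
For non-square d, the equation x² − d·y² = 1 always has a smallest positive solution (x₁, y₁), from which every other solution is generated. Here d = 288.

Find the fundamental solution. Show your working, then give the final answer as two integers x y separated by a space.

√288 → a₀=16, period (1,32); ℓ=2 even so k=1
step 0: (16, 1)  from 16·(1,0) + (0,1)
step 1: (17, 1)  from 1·(16,1) + (1,0)
→ (17, 1).  Check: 17²=289, 288·1²=288, difference 1.

17 1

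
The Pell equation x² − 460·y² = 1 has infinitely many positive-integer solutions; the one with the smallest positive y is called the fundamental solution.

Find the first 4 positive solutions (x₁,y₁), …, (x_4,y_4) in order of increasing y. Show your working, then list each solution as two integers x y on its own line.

√460 = [21; 2,4,3,1,2,10,2,1,3,4,2,42, …], period ℓ=12 (even) → k=11
k=0  a_k=21  p_k/q_k = 21/1
k=1  a_k=2  p_k/q_k = 43/2
k=2  a_k=4  p_k/q_k = 193/9
k=3  a_k=3  p_k/q_k = 622/29
…
k=5  a_k=2  p_k/q_k = 2252/105
k=6  a_k=10  p_k/q_k = 23335/1088
k=7  a_k=2  p_k/q_k = 48922/2281
k=8  a_k=1  p_k/q_k = 72257/3369
k=9  a_k=3  p_k/q_k = 265693/12388
k=10  a_k=4  p_k/q_k = 1135029/52921
k=11  a_k=2  p_k/q_k = 2535751/118230
(x₁, y₁) = (2535751, 118230);  2535751² − 460·118230² = 1 ✓
n=2: (2535751,118230)∘(2535751,118230) = (2535751·2535751+460·118230·118230, 2535751·118230+118230·2535751) = (12860066268001,599603681460)
n=3: (12860066268001,599603681460)∘(2535751,118230) = (2535751·12860066268001+460·118230·599603681460, 2535751·599603681460+118230·12860066268001) = (65219851798297071751,3040891269731634690)
n=4: (65219851798297071751,3040891269731634690)∘(2535751,118230) = (2535751·65219851798297071751+460·118230·3040891269731634690, 2535751·3040891269731634690+118230·65219851798297071751) = (330762608834754335913072001,15421886156225925189922920)

2535751 118230
12860066268001 599603681460
65219851798297071751 3040891269731634690
330762608834754335913072001 15421886156225925189922920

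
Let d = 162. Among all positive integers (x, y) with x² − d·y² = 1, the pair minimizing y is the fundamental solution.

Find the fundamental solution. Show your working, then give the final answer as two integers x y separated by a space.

19601 1540

d=162: √d = [12; 1,2,1,2,12,2,1,2,1,24] (ℓ=10, even), read p_9/q_9
k=0  a_k=12  p_k/q_k = 12/1
k=1  a_k=1  p_k/q_k = 13/1
k=2  a_k=2  p_k/q_k = 38/3
k=3  a_k=1  p_k/q_k = 51/4
k=4  a_k=2  p_k/q_k = 140/11
…
k=6  a_k=2  p_k/q_k = 3602/283
k=7  a_k=1  p_k/q_k = 5333/419
k=8  a_k=2  p_k/q_k = 14268/1121
k=9  a_k=1  p_k/q_k = 19601/1540
(x₁, y₁) = (19601, 1540);  19601² − 162·1540² = 1 ✓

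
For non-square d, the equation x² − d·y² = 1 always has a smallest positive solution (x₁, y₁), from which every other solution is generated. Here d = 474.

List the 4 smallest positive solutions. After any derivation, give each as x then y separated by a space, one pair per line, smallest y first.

193549 8890
74922430801 3441301220
29002323118011949 1332120819650670
11226741274261267003201 515661305041693754440

√474 → a₀=21, period (1,3,2,1,1,…,3,1,42); ℓ=14 even so k=13
i=0: a=21 ⇒ p=21, q=1
i=1: a=1 ⇒ p=22, q=1
i=2: a=3 ⇒ p=87, q=4
…
i=4: a=1 ⇒ p=283, q=13
…
i=7: a=6 ⇒ p=5051, q=232
i=8: a=1 ⇒ p=5813, q=267
i=9: a=1 ⇒ p=10864, q=499
i=10: a=1 ⇒ p=16677, q=766
…
i=12: a=3 ⇒ p=149331, q=6859
i=13: a=1 ⇒ p=193549, q=8890
fundamental: x₁=193549, y₁=8890  (since 37461215401 − 474·79032100 = 1)
(x_2, y_2) = (193549·193549 + 474·8890·8890, 193549·8890 + 8890·193549) = (74922430801, 3441301220)
(x_3, y_3) = (193549·74922430801 + 474·8890·3441301220, 193549·3441301220 + 8890·74922430801) = (29002323118011949, 1332120819650670)
(x_4, y_4) = (193549·29002323118011949 + 474·8890·1332120819650670, 193549·1332120819650670 + 8890·29002323118011949) = (11226741274261267003201, 515661305041693754440)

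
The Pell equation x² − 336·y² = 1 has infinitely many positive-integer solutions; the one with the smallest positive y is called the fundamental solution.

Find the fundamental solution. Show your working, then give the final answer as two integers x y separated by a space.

√336 = [18; 3,36, …], period ℓ=2 (even) → k=1
a_0=18:  p_0=18·1+0=18,  q_0=18·0+1=1
a_1=3:  p_1=3·18+1=55,  q_1=3·1+0=3
→ (55, 3).  Check: 55²=3025, 336·3²=3024, difference 1.

55 3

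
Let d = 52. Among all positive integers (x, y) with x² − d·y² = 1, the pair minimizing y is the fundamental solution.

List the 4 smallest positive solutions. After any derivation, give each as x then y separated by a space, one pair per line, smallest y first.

649 90
842401 116820
1093435849 151632270
1419278889601 196818569640

√52 → a₀=7, period (4,1,2,1,4,14); ℓ=6 even so k=5
k=0  a_k=7  p_k/q_k = 7/1
k=1  a_k=4  p_k/q_k = 29/4
…
k=3  a_k=2  p_k/q_k = 101/14
k=4  a_k=1  p_k/q_k = 137/19
k=5  a_k=4  p_k/q_k = 649/90
(x₁, y₁) = (649, 90);  649² − 52·90² = 1 ✓
k=2:  x_2 = 649·649+52·90·90 = 842401,  y_2 = 649·90+90·649 = 116820
k=3:  x_3 = 649·842401+52·90·116820 = 1093435849,  y_3 = 649·116820+90·842401 = 151632270
k=4:  x_4 = 649·1093435849+52·90·151632270 = 1419278889601,  y_4 = 649·151632270+90·1093435849 = 196818569640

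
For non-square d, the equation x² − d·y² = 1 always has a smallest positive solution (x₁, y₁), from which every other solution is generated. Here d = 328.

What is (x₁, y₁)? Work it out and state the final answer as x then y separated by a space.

[18; 9,36] for √328; ℓ=2 ⇒ convergent index 1
step 0: (18, 1)  from 18·(1,0) + (0,1)
step 1: (163, 9)  from 9·(18,1) + (1,0)
→ (163, 9).  Check: 163²=26569, 328·9²=26568, difference 1.

163 9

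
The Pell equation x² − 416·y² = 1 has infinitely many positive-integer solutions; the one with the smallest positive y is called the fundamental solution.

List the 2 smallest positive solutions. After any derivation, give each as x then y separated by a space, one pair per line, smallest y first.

[20; 2,1,1,9,1,1,2,40] for √416; ℓ=8 ⇒ convergent index 7
i=0: a=20 ⇒ p=20, q=1
i=1: a=2 ⇒ p=41, q=2
…
i=3: a=1 ⇒ p=102, q=5
…
i=5: a=1 ⇒ p=1081, q=53
i=6: a=1 ⇒ p=2060, q=101
i=7: a=2 ⇒ p=5201, q=255
fundamental: x₁=5201, y₁=255  (since 27050401 − 416·65025 = 1)
(x_2, y_2) = (5201·5201 + 416·255·255, 5201·255 + 255·5201) = (54100801, 2652510)

5201 255
54100801 2652510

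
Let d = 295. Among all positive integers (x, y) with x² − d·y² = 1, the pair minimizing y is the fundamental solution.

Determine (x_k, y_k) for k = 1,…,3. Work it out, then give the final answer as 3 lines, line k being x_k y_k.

√295 → a₀=17, period (5,1,2,3,2,6,2,3,2,1,5,34); ℓ=12 even so k=11
k=0  a_k=17  p_k/q_k = 17/1
k=1  a_k=5  p_k/q_k = 86/5
k=2  a_k=1  p_k/q_k = 103/6
k=3  a_k=2  p_k/q_k = 292/17
…
k=5  a_k=2  p_k/q_k = 2250/131
k=6  a_k=6  p_k/q_k = 14479/843
k=7  a_k=2  p_k/q_k = 31208/1817
k=8  a_k=3  p_k/q_k = 108103/6294
k=9  a_k=2  p_k/q_k = 247414/14405
k=10  a_k=1  p_k/q_k = 355517/20699
k=11  a_k=5  p_k/q_k = 2024999/117900
fundamental: x₁=2024999, y₁=117900  (since 4100620950001 − 295·13900410000 = 1)
(x_2, y_2) = (2024999·2024999 + 295·117900·117900, 2024999·117900 + 117900·2024999) = (8201241900001, 477494764200)
(x_3, y_3) = (2024999·8201241900001 + 295·117900·477494764200, 2024999·477494764200 + 117900·8201241900001) = (33215013292518224999, 1933852840020353700)

2024999 117900
8201241900001 477494764200
33215013292518224999 1933852840020353700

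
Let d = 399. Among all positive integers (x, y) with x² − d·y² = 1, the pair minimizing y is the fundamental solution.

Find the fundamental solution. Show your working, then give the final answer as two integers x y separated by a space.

√399 → a₀=19, period (1,38); ℓ=2 even so k=1
step 0: (19, 1)  from 19·(1,0) + (0,1)
step 1: (20, 1)  from 1·(19,1) + (1,0)
(x₁, y₁) = (20, 1);  20² − 399·1² = 1 ✓

20 1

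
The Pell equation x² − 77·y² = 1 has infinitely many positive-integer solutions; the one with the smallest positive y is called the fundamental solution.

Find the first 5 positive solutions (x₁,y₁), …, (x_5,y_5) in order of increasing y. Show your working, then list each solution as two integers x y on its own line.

√77 = [8; 1,3,2,3,1,16, …], period ℓ=6 (even) → k=5
step 0: (8, 1)  from 8·(1,0) + (0,1)
…
step 4: (272, 31)  from 3·(79,9) + (35,4)
step 5: (351, 40)  from 1·(272,31) + (79,9)
(x₁, y₁) = (351, 40);  351² − 77·40² = 1 ✓
n=2: (351,40)∘(351,40) = (351·351+77·40·40, 351·40+40·351) = (246401,28080)
n=3: (246401,28080)∘(351,40) = (351·246401+77·40·28080, 351·28080+40·246401) = (172973151,19712120)
n=4: (172973151,19712120)∘(351,40) = (351·172973151+77·40·19712120, 351·19712120+40·172973151) = (121426905601,13837880160)
n=5: (121426905601,13837880160)∘(351,40) = (351·121426905601+77·40·13837880160, 351·13837880160+40·121426905601) = (85241514758751,9714172160200)

351 40
246401 28080
172973151 19712120
121426905601 13837880160
85241514758751 9714172160200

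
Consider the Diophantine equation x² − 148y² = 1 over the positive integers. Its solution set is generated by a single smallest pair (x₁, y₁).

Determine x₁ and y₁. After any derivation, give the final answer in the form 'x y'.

d=148: √d = [12; 6,24] (ℓ=2, even), read p_1/q_1
step 0: (12, 1)  from 12·(1,0) + (0,1)
step 1: (73, 6)  from 6·(12,1) + (1,0)
fundamental: x₁=73, y₁=6  (since 5329 − 148·36 = 1)

73 6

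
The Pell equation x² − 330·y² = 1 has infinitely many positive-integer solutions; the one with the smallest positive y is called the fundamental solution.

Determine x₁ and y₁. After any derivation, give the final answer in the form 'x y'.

109 6

√330 = [18; 6,36, …], period ℓ=2 (even) → k=1
step 0: (18, 1)  from 18·(1,0) + (0,1)
step 1: (109, 6)  from 6·(18,1) + (1,0)
(x₁, y₁) = (109, 6);  109² − 330·6² = 1 ✓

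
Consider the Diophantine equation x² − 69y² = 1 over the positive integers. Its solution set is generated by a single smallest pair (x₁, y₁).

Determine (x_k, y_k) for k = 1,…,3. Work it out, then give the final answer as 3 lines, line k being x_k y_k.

√69 → a₀=8, period (3,3,1,4,1,3,3,16); ℓ=8 even so k=7
i=0: a=8 ⇒ p=8, q=1
i=1: a=3 ⇒ p=25, q=3
i=2: a=3 ⇒ p=83, q=10
…
i=5: a=1 ⇒ p=623, q=75
i=6: a=3 ⇒ p=2384, q=287
i=7: a=3 ⇒ p=7775, q=936
fundamental: x₁=7775, y₁=936  (since 60450625 − 69·876096 = 1)
n=2: (7775,936)∘(7775,936) = (7775·7775+69·936·936, 7775·936+936·7775) = (120901249,14554800)
n=3: (120901249,14554800)∘(7775,936) = (7775·120901249+69·936·14554800, 7775·14554800+936·120901249) = (1880014414175,226327139064)

7775 936
120901249 14554800
1880014414175 226327139064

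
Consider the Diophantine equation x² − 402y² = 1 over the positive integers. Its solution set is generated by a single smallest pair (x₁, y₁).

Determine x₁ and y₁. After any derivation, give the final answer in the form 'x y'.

401 20

[20; 20,40] for √402; ℓ=2 ⇒ convergent index 1
k=0  a_k=20  p_k/q_k = 20/1
k=1  a_k=20  p_k/q_k = 401/20
→ (401, 20).  Check: 401²=160801, 402·20²=160800, difference 1.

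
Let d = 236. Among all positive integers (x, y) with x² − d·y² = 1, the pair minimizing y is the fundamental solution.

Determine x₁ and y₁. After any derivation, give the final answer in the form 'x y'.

561799 36570

d=236: √d = [15; 2,1,3,5,1,6,1,5,3,1,2,30] (ℓ=12, even), read p_11/q_11
k=0  a_k=15  p_k/q_k = 15/1
…
k=5  a_k=1  p_k/q_k = 1060/69
…
k=8  a_k=5  p_k/q_k = 48806/3177
…
k=10  a_k=1  p_k/q_k = 203535/13249
k=11  a_k=2  p_k/q_k = 561799/36570
(x₁, y₁) = (561799, 36570);  561799² − 236·36570² = 1 ✓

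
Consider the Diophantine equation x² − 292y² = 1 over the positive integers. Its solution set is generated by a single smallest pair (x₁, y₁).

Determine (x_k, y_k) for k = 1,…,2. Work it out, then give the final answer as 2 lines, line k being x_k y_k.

[17; 11,2,1,3,8,3,1,2,11,34] for √292; ℓ=10 ⇒ convergent index 9
a_0=17:  p_0=17·1+0=17,  q_0=17·0+1=1
a_1=11:  p_1=11·17+1=188,  q_1=11·1+0=11
a_2=2:  p_2=2·188+17=393,  q_2=2·11+1=23
…
a_4=3:  p_4=3·581+393=2136,  q_4=3·34+23=125
a_5=8:  p_5=8·2136+581=17669,  q_5=8·125+34=1034
a_6=3:  p_6=3·17669+2136=55143,  q_6=3·1034+125=3227
a_7=1:  p_7=1·55143+17669=72812,  q_7=1·3227+1034=4261
a_8=2:  p_8=2·72812+55143=200767,  q_8=2·4261+3227=11749
a_9=11:  p_9=11·200767+72812=2281249,  q_9=11·11749+4261=133500
fundamental: x₁=2281249, y₁=133500  (since 5204097000001 − 292·17822250000 = 1)
n=2: (2281249,133500)∘(2281249,133500) = (2281249·2281249+292·133500·133500, 2281249·133500+133500·2281249) = (10408194000001,609093483000)

2281249 133500
10408194000001 609093483000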